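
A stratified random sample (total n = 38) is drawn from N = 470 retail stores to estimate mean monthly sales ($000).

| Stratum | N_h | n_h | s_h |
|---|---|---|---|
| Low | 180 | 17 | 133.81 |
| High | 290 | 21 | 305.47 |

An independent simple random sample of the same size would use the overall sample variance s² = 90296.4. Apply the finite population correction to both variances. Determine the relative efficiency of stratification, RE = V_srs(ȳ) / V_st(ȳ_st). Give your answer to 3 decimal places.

RE ≈ 1.278

V̂(ȳ_st) = Σ W_h² (1 − n_h/N_h) s_h²/n_h, with W_h = N_h/N and N = 470:
  stratum Low: (180/470)²·(1 − 17/180)·133.81²/17 = 139.892
  stratum High: (290/470)²·(1 − 21/290)·305.47²/21 = 1569.18
V_st = 1709.07
V_srs = (1 − 38/470)·90296.4/38 = 2184.1
Relative efficiency = V_srs / V_st = 2184.1/1709.07 = 1.2779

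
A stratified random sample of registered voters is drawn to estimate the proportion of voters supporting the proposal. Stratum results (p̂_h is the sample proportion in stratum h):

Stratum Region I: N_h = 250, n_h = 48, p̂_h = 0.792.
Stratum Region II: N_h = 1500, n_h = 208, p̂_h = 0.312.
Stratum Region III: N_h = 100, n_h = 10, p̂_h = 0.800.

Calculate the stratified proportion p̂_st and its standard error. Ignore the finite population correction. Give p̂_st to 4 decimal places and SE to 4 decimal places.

p̂_st ≈ 0.4032, SE ≈ 0.0282

N = 1850; stratum weights W_h = N_h/N.
p̂_st = Σ W_h p̂_h = (250·0.792 + 1500·0.312 + 100·0.800)/1850 = 0.40324
V̂(p̂_st) = Σ W_h² p̂_h(1−p̂_h)/(n_h−1):
  stratum Region I: (250/1850)²·0.792·0.208/47 = 6.4007e-05
  stratum Region II: (1500/1850)²·0.312·0.688/207 = 0.000681729
  stratum Region III: (100/1850)²·0.800·0.200/9 = 5.19438e-05
V̂(p̂_st) = 0.00079768; SE = √V̂ = 0.0282432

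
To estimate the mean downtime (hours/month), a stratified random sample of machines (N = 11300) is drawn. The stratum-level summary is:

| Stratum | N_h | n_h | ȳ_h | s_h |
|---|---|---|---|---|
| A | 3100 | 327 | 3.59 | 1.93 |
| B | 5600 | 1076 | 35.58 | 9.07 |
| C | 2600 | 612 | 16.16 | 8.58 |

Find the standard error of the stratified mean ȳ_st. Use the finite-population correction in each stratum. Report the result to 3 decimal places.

SE(ȳ_st) ≈ 0.144

V̂(ȳ_st) = Σ W_h² (1 − n_h/N_h) s_h²/n_h, with W_h = N_h/N and N = 11300:
  stratum A: (3100/11300)²·(1 − 327/3100)·1.93²/327 = 0.00076687
  stratum B: (5600/11300)²·(1 − 1076/5600)·9.07²/1076 = 0.015169
  stratum C: (2600/11300)²·(1 − 612/2600)·8.58²/612 = 0.00486918
V̂(ȳ_st) = 0.020805
SE(ȳ_st) = √0.020805 = 0.144239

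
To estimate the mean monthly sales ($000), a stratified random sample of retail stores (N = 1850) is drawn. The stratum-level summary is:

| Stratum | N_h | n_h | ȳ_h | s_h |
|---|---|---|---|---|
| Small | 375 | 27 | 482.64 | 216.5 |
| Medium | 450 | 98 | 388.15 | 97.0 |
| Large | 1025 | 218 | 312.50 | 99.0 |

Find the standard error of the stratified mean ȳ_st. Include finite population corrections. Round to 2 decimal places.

SE(ȳ_st) ≈ 9.03

V̂(ȳ_st) = Σ W_h² (1 − n_h/N_h) s_h²/n_h, with W_h = N_h/N and N = 1850:
  stratum Small: (375/1850)²·(1 − 27/375)·216.5²/27 = 66.1941
  stratum Medium: (450/1850)²·(1 − 98/450)·97.0²/98 = 4.44354
  stratum Large: (1025/1850)²·(1 − 218/1025)·99.0²/218 = 10.866
V̂(ȳ_st) = 81.5036
SE(ȳ_st) = √81.5036 = 9.02793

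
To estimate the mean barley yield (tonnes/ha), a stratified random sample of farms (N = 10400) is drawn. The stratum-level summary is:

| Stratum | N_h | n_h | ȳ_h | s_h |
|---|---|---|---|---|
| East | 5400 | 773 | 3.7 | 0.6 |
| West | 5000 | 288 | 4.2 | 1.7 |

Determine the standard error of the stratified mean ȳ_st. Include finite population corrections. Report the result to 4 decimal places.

V̂(ȳ_st) = Σ W_h² (1 − n_h/N_h) s_h²/n_h, with W_h = N_h/N and N = 10400:
  stratum East: (5400/10400)²·(1 − 773/5400)·0.6²/773 = 0.000107584
  stratum West: (5000/10400)²·(1 − 288/5000)·1.7²/288 = 0.00218582
V̂(ȳ_st) = 0.0022934
SE(ȳ_st) = √0.0022934 = 0.0478895

SE(ȳ_st) ≈ 0.0479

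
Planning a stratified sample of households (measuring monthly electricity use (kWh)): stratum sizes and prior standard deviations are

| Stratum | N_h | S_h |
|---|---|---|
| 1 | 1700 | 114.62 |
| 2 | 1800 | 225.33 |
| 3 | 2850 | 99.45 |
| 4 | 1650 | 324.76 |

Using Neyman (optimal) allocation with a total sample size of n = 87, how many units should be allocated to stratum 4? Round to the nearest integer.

Neyman allocation: n_h = n · N_h S_h / Σ N_i S_i, with n = 87.
  stratum 1: N_h·S_h = 1700·114.62 = 194854.00
  stratum 2: N_h·S_h = 1800·225.33 = 405594.00
  stratum 3: N_h·S_h = 2850·99.45 = 283432.50
  stratum 4: N_h·S_h = 1650·324.76 = 535854.00
Σ N_h S_h = 1419734.50
n for stratum 4 = 87·535854.00/1419734.50 = 32.837 → 33

33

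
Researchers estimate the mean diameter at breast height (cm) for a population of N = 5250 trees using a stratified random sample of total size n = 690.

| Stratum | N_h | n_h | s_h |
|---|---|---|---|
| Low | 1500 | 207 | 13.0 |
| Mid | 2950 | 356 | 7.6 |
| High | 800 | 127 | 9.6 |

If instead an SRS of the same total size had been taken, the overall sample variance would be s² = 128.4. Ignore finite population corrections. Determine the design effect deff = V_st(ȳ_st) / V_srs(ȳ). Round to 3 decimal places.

deff ≈ 0.724

V̂(ȳ_st) = Σ W_h² s_h²/n_h, with W_h = N_h/N and N = 5250:
  stratum Low: (1500/5250)²·13.0²/207 = 0.0666469
  stratum Mid: (2950/5250)²·7.6²/356 = 0.0512274
  stratum High: (800/5250)²·9.6²/127 = 0.01685
V_st = 0.134724
V_srs = s²/n = 128.4/690 = 0.186087
deff = V_st / V_srs = 0.134724/0.186087 = 0.7240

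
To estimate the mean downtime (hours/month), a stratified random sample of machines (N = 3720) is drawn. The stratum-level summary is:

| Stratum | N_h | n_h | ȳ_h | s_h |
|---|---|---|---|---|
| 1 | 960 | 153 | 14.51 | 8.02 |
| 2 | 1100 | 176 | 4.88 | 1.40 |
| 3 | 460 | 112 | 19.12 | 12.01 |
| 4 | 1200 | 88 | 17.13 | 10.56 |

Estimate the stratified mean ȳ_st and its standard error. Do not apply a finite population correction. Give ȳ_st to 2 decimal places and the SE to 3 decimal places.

ȳ_st = Σ W_h ȳ_h = (960·14.51 + 1100·4.88 + 460·19.12 + 1200·17.13)/3720 = 13.07763
V̂(ȳ_st) = Σ W_h² s_h²/n_h, with W_h = N_h/N and N = 3720:
  stratum 1: (960/3720)²·8.02²/153 = 0.0279972
  stratum 2: (1100/3720)²·1.40²/176 = 0.00097374
  stratum 3: (460/3720)²·12.01²/112 = 0.0196924
  stratum 4: (1200/3720)²·10.56²/88 = 0.131863
V̂(ȳ_st) = 0.180526
SE(ȳ_st) = √0.180526 = 0.424883

ȳ_st ≈ 13.08, SE ≈ 0.425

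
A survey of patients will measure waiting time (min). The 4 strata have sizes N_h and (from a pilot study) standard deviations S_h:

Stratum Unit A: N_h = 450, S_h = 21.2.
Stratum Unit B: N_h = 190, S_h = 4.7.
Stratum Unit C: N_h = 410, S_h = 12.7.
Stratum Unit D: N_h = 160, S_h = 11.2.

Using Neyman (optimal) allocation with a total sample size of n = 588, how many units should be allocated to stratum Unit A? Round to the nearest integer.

Neyman allocation: n_h = n · N_h S_h / Σ N_i S_i, with n = 588.
  stratum Unit A: N_h·S_h = 450·21.2 = 9540.00
  stratum Unit B: N_h·S_h = 190·4.7 = 893.00
  stratum Unit C: N_h·S_h = 410·12.7 = 5207.00
  stratum Unit D: N_h·S_h = 160·11.2 = 1792.00
Σ N_h S_h = 17432.00
n for stratum Unit A = 588·9540.00/17432.00 = 321.794 → 322

322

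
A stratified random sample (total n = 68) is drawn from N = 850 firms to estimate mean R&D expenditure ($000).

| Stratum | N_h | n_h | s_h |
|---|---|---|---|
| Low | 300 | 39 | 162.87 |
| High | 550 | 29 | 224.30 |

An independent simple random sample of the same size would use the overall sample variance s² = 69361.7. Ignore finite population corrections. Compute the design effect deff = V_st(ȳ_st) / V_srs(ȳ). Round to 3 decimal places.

deff ≈ 0.795

V̂(ȳ_st) = Σ W_h² s_h²/n_h, with W_h = N_h/N and N = 850:
  stratum Low: (300/850)²·162.87²/39 = 84.7271
  stratum High: (550/850)²·224.30²/29 = 726.354
V_st = 811.081
V_srs = s²/n = 69361.7/68 = 1020.02
deff = V_st / V_srs = 811.081/1020.02 = 0.7952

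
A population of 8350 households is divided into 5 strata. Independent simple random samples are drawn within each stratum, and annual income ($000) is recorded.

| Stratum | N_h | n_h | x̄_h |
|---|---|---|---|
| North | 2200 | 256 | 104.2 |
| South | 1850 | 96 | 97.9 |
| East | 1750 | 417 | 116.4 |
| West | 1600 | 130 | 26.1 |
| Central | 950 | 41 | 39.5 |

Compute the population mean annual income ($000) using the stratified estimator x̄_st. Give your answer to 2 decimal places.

x̄_st ≈ 83.03

N = Σ N_h = 8350. Stratum weights W_h = N_h/N.
x̄_st = (2200·104.2 + 1850·97.9 + 1750·116.4 + 1600·26.1 + 950·39.5) / 8350 = 83.0347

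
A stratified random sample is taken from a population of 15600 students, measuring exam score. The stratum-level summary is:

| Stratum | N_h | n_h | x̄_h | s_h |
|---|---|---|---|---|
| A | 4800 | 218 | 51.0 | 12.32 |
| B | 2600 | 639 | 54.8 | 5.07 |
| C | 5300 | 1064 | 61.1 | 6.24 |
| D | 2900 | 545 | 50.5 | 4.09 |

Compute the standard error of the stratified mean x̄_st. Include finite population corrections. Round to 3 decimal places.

SE(x̄_st) ≈ 0.261

V̂(x̄_st) = Σ W_h² (1 − n_h/N_h) s_h²/n_h, with W_h = N_h/N and N = 15600:
  stratum A: (4800/15600)²·(1 − 218/4800)·12.32²/218 = 0.0629234
  stratum B: (2600/15600)²·(1 − 639/2600)·5.07²/639 = 0.000842785
  stratum C: (5300/15600)²·(1 − 1064/5300)·6.24²/1064 = 0.00337606
  stratum D: (2900/15600)²·(1 − 545/2900)·4.09²/545 = 0.00086137
V̂(x̄_st) = 0.0680036
SE(x̄_st) = √0.0680036 = 0.260775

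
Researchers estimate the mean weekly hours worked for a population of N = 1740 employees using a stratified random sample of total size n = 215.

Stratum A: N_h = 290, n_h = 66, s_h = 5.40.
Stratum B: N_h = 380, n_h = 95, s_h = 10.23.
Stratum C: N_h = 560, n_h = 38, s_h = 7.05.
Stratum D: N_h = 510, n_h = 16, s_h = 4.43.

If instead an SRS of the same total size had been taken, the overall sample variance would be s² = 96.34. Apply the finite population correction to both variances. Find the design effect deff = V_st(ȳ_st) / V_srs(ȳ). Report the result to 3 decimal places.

deff ≈ 0.706

V̂(ȳ_st) = Σ W_h² (1 − n_h/N_h) s_h²/n_h, with W_h = N_h/N and N = 1740:
  stratum A: (290/1740)²·(1 − 66/290)·5.40²/66 = 0.00947962
  stratum B: (380/1740)²·(1 − 95/380)·10.23²/95 = 0.0394056
  stratum C: (560/1740)²·(1 − 38/560)·7.05²/38 = 0.126286
  stratum D: (510/1740)²·(1 − 16/510)·4.43²/16 = 0.102067
V_st = 0.277238
V_srs = (1 − 215/1740)·96.34/215 = 0.392725
deff = V_st / V_srs = 0.277238/0.392725 = 0.7059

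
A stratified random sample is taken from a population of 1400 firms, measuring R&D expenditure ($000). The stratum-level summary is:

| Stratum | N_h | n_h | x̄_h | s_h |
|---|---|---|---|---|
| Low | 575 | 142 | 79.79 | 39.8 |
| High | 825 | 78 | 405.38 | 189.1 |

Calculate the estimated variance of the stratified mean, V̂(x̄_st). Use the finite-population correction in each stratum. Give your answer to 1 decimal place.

V̂(x̄_st) = Σ W_h² (1 − n_h/N_h) s_h²/n_h, with W_h = N_h/N and N = 1400:
  stratum Low: (575/1400)²·(1 − 142/575)·39.8²/142 = 1.41702
  stratum High: (825/1400)²·(1 − 78/825)·189.1²/78 = 144.147
V̂(x̄_st) = 145.564

V̂(x̄_st) ≈ 145.6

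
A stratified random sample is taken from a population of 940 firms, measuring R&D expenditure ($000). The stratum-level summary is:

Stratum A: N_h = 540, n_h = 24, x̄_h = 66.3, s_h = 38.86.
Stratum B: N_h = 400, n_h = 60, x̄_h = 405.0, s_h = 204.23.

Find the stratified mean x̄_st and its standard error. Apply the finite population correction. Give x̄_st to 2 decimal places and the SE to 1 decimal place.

x̄_st = Σ W_h x̄_h = (540·66.3 + 400·405.0)/940 = 210.42766
V̂(x̄_st) = Σ W_h² (1 − n_h/N_h) s_h²/n_h, with W_h = N_h/N and N = 940:
  stratum A: (540/940)²·(1 − 24/540)·38.86²/24 = 19.8418
  stratum B: (400/940)²·(1 − 60/400)·204.23²/60 = 106.997
V̂(x̄_st) = 126.839
SE(x̄_st) = √126.839 = 11.2623

x̄_st ≈ 210.43, SE ≈ 11.3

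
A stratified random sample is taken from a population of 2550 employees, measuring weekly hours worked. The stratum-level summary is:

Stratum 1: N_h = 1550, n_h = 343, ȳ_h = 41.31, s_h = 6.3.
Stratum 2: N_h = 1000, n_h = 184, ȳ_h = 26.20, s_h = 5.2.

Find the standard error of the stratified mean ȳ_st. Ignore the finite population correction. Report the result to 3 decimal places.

SE(ȳ_st) ≈ 0.256

V̂(ȳ_st) = Σ W_h² s_h²/n_h, with W_h = N_h/N and N = 2550:
  stratum 1: (1550/2550)²·6.3²/343 = 0.0427533
  stratum 2: (1000/2550)²·5.2²/184 = 0.0226
V̂(ȳ_st) = 0.0653533
SE(ȳ_st) = √0.0653533 = 0.255643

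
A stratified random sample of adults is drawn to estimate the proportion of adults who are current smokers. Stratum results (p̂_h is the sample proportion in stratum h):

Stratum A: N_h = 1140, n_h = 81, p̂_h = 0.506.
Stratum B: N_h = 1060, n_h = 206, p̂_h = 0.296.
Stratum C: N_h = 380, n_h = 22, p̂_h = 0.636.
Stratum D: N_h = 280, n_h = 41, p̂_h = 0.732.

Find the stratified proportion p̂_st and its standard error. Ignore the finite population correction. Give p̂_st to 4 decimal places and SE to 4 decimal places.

p̂_st ≈ 0.4676, SE ≈ 0.0296

N = 2860; stratum weights W_h = N_h/N.
p̂_st = Σ W_h p̂_h = (1140·0.506 + 1060·0.296 + 380·0.636 + 280·0.732)/2860 = 0.46757
V̂(p̂_st) = Σ W_h² p̂_h(1−p̂_h)/(n_h−1):
  stratum A: (1140/2860)²·0.506·0.494/80 = 0.000496438
  stratum B: (1060/2860)²·0.296·0.704/205 = 0.000139634
  stratum C: (380/2860)²·0.636·0.364/21 = 0.000194614
  stratum D: (280/2860)²·0.732·0.268/40 = 4.70078e-05
V̂(p̂_st) = 0.000877694; SE = √V̂ = 0.0296259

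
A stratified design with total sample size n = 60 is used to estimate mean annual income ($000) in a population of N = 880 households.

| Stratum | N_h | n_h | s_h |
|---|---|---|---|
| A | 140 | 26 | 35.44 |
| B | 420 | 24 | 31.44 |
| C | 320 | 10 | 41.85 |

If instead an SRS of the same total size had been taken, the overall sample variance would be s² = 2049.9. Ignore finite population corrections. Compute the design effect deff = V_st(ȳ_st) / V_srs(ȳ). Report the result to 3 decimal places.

deff ≈ 0.988

V̂(ȳ_st) = Σ W_h² s_h²/n_h, with W_h = N_h/N and N = 880:
  stratum A: (140/880)²·35.44²/26 = 1.22266
  stratum B: (420/880)²·31.44²/24 = 9.38182
  stratum C: (320/880)²·41.85²/10 = 23.1593
V_st = 33.7638
V_srs = s²/n = 2049.9/60 = 34.165
deff = V_st / V_srs = 33.7638/34.165 = 0.9883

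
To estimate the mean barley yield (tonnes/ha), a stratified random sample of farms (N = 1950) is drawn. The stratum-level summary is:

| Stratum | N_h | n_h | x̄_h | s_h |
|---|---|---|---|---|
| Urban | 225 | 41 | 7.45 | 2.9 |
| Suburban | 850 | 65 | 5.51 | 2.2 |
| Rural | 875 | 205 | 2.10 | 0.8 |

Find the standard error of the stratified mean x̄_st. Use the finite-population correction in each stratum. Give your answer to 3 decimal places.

V̂(x̄_st) = Σ W_h² (1 − n_h/N_h) s_h²/n_h, with W_h = N_h/N and N = 1950:
  stratum Urban: (225/1950)²·(1 − 41/225)·2.9²/41 = 0.00223328
  stratum Suburban: (850/1950)²·(1 − 65/850)·2.2²/65 = 0.0130663
  stratum Rural: (875/1950)²·(1 − 205/875)·0.8²/205 = 0.000481326
V̂(x̄_st) = 0.0157809
SE(x̄_st) = √0.0157809 = 0.125622

SE(x̄_st) ≈ 0.126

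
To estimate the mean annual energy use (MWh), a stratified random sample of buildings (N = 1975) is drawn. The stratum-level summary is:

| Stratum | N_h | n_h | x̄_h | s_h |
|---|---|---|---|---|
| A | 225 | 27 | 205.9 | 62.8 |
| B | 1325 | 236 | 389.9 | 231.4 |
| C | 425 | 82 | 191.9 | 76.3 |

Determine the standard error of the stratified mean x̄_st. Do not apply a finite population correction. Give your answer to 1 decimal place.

SE(x̄_st) ≈ 10.4

V̂(x̄_st) = Σ W_h² s_h²/n_h, with W_h = N_h/N and N = 1975:
  stratum A: (225/1975)²·62.8²/27 = 1.89577
  stratum B: (1325/1975)²·231.4²/236 = 102.12
  stratum C: (425/1975)²·76.3²/82 = 3.2876
V̂(x̄_st) = 107.304
SE(x̄_st) = √107.304 = 10.3588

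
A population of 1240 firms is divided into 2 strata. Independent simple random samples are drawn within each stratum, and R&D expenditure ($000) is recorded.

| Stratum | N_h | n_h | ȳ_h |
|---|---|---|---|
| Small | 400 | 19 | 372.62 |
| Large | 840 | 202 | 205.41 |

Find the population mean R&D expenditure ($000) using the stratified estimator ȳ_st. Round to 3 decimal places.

ȳ_st ≈ 259.349

N = Σ N_h = 1240. Stratum weights W_h = N_h/N.
ȳ_st = (400·372.62 + 840·205.41) / 1240 = 259.34871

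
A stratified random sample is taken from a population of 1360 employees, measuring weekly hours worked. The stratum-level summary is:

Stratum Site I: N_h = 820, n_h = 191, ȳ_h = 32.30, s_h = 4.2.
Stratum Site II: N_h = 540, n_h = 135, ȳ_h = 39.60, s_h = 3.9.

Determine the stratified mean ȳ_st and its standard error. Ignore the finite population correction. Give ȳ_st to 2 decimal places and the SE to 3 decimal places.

ȳ_st = Σ W_h ȳ_h = (820·32.30 + 540·39.60)/1360 = 35.19853
V̂(ȳ_st) = Σ W_h² s_h²/n_h, with W_h = N_h/N and N = 1360:
  stratum Site I: (820/1360)²·4.2²/191 = 0.0335749
  stratum Site II: (540/1360)²·3.9²/135 = 0.0177625
V̂(ȳ_st) = 0.0513375
SE(ȳ_st) = √0.0513375 = 0.226578

ȳ_st ≈ 35.20, SE ≈ 0.227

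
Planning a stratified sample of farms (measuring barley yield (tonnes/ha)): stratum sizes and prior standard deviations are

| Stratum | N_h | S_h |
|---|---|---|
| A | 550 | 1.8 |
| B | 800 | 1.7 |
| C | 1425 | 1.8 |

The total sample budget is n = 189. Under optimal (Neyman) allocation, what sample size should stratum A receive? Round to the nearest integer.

Neyman allocation: n_h = n · N_h S_h / Σ N_i S_i, with n = 189.
  stratum A: N_h·S_h = 550·1.8 = 990.00
  stratum B: N_h·S_h = 800·1.7 = 1360.00
  stratum C: N_h·S_h = 1425·1.8 = 2565.00
Σ N_h S_h = 4915.00
n for stratum A = 189·990.00/4915.00 = 38.069 → 38

38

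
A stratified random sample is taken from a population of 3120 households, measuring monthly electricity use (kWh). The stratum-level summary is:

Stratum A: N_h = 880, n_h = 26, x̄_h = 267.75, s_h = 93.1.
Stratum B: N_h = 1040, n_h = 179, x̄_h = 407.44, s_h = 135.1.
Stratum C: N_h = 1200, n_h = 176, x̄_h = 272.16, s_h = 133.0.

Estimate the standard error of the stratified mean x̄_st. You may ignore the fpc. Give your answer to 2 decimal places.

V̂(x̄_st) = Σ W_h² s_h²/n_h, with W_h = N_h/N and N = 3120:
  stratum A: (880/3120)²·93.1²/26 = 26.5205
  stratum B: (1040/3120)²·135.1²/179 = 11.3296
  stratum C: (1200/3120)²·133.0²/176 = 14.8677
V̂(x̄_st) = 52.7178
SE(x̄_st) = √52.7178 = 7.26071

SE(x̄_st) ≈ 7.26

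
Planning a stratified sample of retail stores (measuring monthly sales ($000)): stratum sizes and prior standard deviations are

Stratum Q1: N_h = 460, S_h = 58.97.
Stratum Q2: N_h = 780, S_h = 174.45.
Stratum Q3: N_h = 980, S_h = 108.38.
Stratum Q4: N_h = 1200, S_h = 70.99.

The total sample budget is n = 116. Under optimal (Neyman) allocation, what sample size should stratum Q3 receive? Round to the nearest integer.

35

Neyman allocation: n_h = n · N_h S_h / Σ N_i S_i, with n = 116.
  stratum Q1: N_h·S_h = 460·58.97 = 27126.20
  stratum Q2: N_h·S_h = 780·174.45 = 136071.00
  stratum Q3: N_h·S_h = 980·108.38 = 106212.40
  stratum Q4: N_h·S_h = 1200·70.99 = 85188.00
Σ N_h S_h = 354597.60
n for stratum Q3 = 116·106212.40/354597.60 = 34.745 → 35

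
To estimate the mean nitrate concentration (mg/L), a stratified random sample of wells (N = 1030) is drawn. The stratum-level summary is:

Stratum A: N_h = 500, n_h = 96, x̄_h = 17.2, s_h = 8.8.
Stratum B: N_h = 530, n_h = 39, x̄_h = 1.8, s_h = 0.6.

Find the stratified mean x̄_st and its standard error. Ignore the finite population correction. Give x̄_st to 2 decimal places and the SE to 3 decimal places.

x̄_st ≈ 9.28, SE ≈ 0.439

x̄_st = Σ W_h x̄_h = (500·17.2 + 530·1.8)/1030 = 9.27573
V̂(x̄_st) = Σ W_h² s_h²/n_h, with W_h = N_h/N and N = 1030:
  stratum A: (500/1030)²·8.8²/96 = 0.19009
  stratum B: (530/1030)²·0.6²/39 = 0.00244408
V̂(x̄_st) = 0.192534
SE(x̄_st) = √0.192534 = 0.438787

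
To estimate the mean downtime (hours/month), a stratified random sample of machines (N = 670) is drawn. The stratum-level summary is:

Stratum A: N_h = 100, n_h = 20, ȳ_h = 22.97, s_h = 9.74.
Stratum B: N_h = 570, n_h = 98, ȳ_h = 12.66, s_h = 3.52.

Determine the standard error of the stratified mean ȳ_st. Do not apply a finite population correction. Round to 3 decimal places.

SE(ȳ_st) ≈ 0.444

V̂(ȳ_st) = Σ W_h² s_h²/n_h, with W_h = N_h/N and N = 670:
  stratum A: (100/670)²·9.74²/20 = 0.105667
  stratum B: (570/670)²·3.52²/98 = 0.0915081
V̂(ȳ_st) = 0.197175
SE(ȳ_st) = √0.197175 = 0.444044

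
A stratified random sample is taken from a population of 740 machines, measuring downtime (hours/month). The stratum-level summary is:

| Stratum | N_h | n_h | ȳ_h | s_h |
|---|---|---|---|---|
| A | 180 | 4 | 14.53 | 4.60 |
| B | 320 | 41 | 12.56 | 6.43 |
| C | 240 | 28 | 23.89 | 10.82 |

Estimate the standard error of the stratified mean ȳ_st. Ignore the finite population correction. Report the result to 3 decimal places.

SE(ȳ_st) ≈ 0.970

V̂(ȳ_st) = Σ W_h² s_h²/n_h, with W_h = N_h/N and N = 740:
  stratum A: (180/740)²·4.60²/4 = 0.312995
  stratum B: (320/740)²·6.43²/41 = 0.188571
  stratum C: (240/740)²·10.82²/28 = 0.4398
V̂(ȳ_st) = 0.941366
SE(ȳ_st) = √0.941366 = 0.97024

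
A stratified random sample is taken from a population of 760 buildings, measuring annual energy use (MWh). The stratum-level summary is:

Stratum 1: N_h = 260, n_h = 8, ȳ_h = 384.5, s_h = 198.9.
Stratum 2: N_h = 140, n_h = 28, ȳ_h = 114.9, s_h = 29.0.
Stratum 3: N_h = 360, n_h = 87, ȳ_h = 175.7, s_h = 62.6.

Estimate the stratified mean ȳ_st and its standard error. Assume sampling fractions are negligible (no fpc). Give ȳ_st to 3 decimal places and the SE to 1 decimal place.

ȳ_st ≈ 235.932, SE ≈ 24.3

ȳ_st = Σ W_h ȳ_h = (260·384.5 + 140·114.9 + 360·175.7)/760 = 235.93158
V̂(ȳ_st) = Σ W_h² s_h²/n_h, with W_h = N_h/N and N = 760:
  stratum 1: (260/760)²·198.9²/8 = 578.761
  stratum 2: (140/760)²·29.0²/28 = 1.01922
  stratum 3: (360/760)²·62.6²/87 = 10.1067
V̂(ȳ_st) = 589.887
SE(ȳ_st) = √589.887 = 24.2876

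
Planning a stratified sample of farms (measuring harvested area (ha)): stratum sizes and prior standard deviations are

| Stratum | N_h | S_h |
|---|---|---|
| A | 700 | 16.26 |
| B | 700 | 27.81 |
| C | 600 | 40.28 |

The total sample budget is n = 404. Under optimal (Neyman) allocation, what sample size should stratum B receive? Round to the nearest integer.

Neyman allocation: n_h = n · N_h S_h / Σ N_i S_i, with n = 404.
  stratum A: N_h·S_h = 700·16.26 = 11382.00
  stratum B: N_h·S_h = 700·27.81 = 19467.00
  stratum C: N_h·S_h = 600·40.28 = 24168.00
Σ N_h S_h = 55017.00
n for stratum B = 404·19467.00/55017.00 = 142.950 → 143

143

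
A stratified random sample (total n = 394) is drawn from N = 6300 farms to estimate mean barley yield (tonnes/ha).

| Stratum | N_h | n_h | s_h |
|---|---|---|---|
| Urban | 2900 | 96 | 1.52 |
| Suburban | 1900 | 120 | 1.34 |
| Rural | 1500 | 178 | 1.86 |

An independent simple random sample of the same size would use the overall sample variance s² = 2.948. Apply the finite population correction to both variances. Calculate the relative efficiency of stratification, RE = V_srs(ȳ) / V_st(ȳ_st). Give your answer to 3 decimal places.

V̂(ȳ_st) = Σ W_h² (1 − n_h/N_h) s_h²/n_h, with W_h = N_h/N and N = 6300:
  stratum Urban: (2900/6300)²·(1 − 96/2900)·1.52²/96 = 0.00493073
  stratum Suburban: (1900/6300)²·(1 − 120/1900)·1.34²/120 = 0.00127503
  stratum Rural: (1500/6300)²·(1 − 178/1500)·1.86²/178 = 0.000971063
V_st = 0.00717682
V_srs = (1 − 394/6300)·2.948/394 = 0.0070143
Relative efficiency = V_srs / V_st = 0.0070143/0.00717682 = 0.9774

RE ≈ 0.977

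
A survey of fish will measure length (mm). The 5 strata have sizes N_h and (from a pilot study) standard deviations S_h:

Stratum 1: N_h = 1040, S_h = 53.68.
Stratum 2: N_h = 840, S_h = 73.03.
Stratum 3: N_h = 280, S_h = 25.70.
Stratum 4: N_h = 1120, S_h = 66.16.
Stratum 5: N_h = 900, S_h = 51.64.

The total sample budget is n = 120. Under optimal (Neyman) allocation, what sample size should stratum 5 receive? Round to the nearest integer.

Neyman allocation: n_h = n · N_h S_h / Σ N_i S_i, with n = 120.
  stratum 1: N_h·S_h = 1040·53.68 = 55827.20
  stratum 2: N_h·S_h = 840·73.03 = 61345.20
  stratum 3: N_h·S_h = 280·25.70 = 7196.00
  stratum 4: N_h·S_h = 1120·66.16 = 74099.20
  stratum 5: N_h·S_h = 900·51.64 = 46476.00
Σ N_h S_h = 244943.60
n for stratum 5 = 120·46476.00/244943.60 = 22.769 → 23

23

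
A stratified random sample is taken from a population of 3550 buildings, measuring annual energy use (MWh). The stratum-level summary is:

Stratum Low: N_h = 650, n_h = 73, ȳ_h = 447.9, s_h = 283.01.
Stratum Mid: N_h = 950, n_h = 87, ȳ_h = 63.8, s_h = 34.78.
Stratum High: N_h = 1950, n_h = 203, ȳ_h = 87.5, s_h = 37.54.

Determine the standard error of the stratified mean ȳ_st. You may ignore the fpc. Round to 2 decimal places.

SE(ȳ_st) ≈ 6.31

V̂(ȳ_st) = Σ W_h² s_h²/n_h, with W_h = N_h/N and N = 3550:
  stratum Low: (650/3550)²·283.01²/73 = 36.7833
  stratum Mid: (950/3550)²·34.78²/87 = 0.995704
  stratum High: (1950/3550)²·37.54²/203 = 2.09462
V̂(ȳ_st) = 39.8736
SE(ȳ_st) = √39.8736 = 6.31456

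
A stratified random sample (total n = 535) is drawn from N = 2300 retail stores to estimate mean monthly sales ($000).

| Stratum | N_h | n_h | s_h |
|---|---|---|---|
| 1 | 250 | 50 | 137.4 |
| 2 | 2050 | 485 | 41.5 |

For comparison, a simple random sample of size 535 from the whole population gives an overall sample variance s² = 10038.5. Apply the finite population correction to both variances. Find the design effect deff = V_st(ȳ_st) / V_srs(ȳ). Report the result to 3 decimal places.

V̂(ȳ_st) = Σ W_h² (1 − n_h/N_h) s_h²/n_h, with W_h = N_h/N and N = 2300:
  stratum 1: (250/2300)²·(1 − 50/250)·137.4²/50 = 3.56876
  stratum 2: (2050/2300)²·(1 − 485/2050)·41.5²/485 = 2.15361
V_st = 5.72237
V_srs = (1 − 535/2300)·10038.5/535 = 14.399
deff = V_st / V_srs = 5.72237/14.399 = 0.3974

deff ≈ 0.397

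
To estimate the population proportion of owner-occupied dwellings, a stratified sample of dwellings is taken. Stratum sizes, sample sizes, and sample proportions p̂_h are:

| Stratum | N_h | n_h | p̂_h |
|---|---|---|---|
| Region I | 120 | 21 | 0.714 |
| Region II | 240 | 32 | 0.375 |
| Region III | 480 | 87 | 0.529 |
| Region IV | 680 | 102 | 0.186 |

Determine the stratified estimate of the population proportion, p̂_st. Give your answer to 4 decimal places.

p̂_st ≈ 0.3658

N = 1520; stratum weights W_h = N_h/N.
p̂_st = Σ W_h p̂_h = (120·0.714 + 240·0.375 + 480·0.529 + 680·0.186)/1520 = 0.36584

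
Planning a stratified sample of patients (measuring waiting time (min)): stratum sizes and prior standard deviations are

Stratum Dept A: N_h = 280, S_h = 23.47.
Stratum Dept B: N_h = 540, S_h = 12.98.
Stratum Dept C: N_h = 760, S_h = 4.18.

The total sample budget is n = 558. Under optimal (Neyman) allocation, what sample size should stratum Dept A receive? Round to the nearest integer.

Neyman allocation: n_h = n · N_h S_h / Σ N_i S_i, with n = 558.
  stratum Dept A: N_h·S_h = 280·23.47 = 6571.60
  stratum Dept B: N_h·S_h = 540·12.98 = 7009.20
  stratum Dept C: N_h·S_h = 760·4.18 = 3176.80
Σ N_h S_h = 16757.60
n for stratum Dept A = 558·6571.60/16757.60 = 218.823 → 219

219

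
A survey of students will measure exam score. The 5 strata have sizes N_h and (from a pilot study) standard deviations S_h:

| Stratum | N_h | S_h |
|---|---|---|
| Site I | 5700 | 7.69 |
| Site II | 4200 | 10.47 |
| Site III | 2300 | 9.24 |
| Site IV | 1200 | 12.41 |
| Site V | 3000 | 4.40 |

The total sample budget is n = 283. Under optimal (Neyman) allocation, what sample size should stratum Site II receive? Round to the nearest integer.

Neyman allocation: n_h = n · N_h S_h / Σ N_i S_i, with n = 283.
  stratum Site I: N_h·S_h = 5700·7.69 = 43833.00
  stratum Site II: N_h·S_h = 4200·10.47 = 43974.00
  stratum Site III: N_h·S_h = 2300·9.24 = 21252.00
  stratum Site IV: N_h·S_h = 1200·12.41 = 14892.00
  stratum Site V: N_h·S_h = 3000·4.40 = 13200.00
Σ N_h S_h = 137151.00
n for stratum Site II = 283·43974.00/137151.00 = 90.737 → 91

91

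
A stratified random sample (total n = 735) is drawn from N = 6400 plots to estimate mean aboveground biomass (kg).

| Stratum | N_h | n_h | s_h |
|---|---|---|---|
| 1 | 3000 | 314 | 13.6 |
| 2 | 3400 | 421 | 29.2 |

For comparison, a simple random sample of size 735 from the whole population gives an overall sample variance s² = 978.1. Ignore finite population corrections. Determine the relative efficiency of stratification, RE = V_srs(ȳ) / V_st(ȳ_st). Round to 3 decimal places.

RE ≈ 1.898

V̂(ȳ_st) = Σ W_h² s_h²/n_h, with W_h = N_h/N and N = 6400:
  stratum 1: (3000/6400)²·13.6²/314 = 0.129429
  stratum 2: (3400/6400)²·29.2²/421 = 0.571586
V_st = 0.701015
V_srs = s²/n = 978.1/735 = 1.33075
Relative efficiency = V_srs / V_st = 1.33075/0.701015 = 1.8983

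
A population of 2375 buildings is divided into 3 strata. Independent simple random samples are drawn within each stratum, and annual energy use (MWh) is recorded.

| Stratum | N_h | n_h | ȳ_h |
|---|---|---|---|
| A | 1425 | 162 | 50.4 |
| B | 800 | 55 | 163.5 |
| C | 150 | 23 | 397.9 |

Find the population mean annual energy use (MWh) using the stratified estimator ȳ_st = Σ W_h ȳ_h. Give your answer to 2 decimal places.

ȳ_st ≈ 110.44

N = Σ N_h = 2375. Stratum weights W_h = N_h/N.
ȳ_st = (1425·50.4 + 800·163.5 + 150·397.9) / 2375 = 110.4442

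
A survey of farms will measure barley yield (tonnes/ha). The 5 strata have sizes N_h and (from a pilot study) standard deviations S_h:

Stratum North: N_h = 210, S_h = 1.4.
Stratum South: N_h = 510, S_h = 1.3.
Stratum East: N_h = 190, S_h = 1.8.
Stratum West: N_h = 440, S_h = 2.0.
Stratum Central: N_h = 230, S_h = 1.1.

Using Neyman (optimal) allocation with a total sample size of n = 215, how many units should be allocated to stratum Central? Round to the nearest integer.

22

Neyman allocation: n_h = n · N_h S_h / Σ N_i S_i, with n = 215.
  stratum North: N_h·S_h = 210·1.4 = 294.00
  stratum South: N_h·S_h = 510·1.3 = 663.00
  stratum East: N_h·S_h = 190·1.8 = 342.00
  stratum West: N_h·S_h = 440·2.0 = 880.00
  stratum Central: N_h·S_h = 230·1.1 = 253.00
Σ N_h S_h = 2432.00
n for stratum Central = 215·253.00/2432.00 = 22.366 → 22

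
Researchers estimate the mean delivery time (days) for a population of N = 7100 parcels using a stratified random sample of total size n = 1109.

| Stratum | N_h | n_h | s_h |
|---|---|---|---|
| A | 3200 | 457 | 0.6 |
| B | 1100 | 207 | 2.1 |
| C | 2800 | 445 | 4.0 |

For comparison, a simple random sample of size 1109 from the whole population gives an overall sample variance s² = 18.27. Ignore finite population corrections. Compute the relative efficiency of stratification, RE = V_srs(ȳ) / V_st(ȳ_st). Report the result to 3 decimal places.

RE ≈ 2.630

V̂(ȳ_st) = Σ W_h² s_h²/n_h, with W_h = N_h/N and N = 7100:
  stratum A: (3200/7100)²·0.6²/457 = 0.000160018
  stratum B: (1100/7100)²·2.1²/207 = 0.000511372
  stratum C: (2800/7100)²·4.0²/445 = 0.0055919
V_st = 0.00626329
V_srs = s²/n = 18.27/1109 = 0.0164743
Relative efficiency = V_srs / V_st = 0.0164743/0.00626329 = 2.6303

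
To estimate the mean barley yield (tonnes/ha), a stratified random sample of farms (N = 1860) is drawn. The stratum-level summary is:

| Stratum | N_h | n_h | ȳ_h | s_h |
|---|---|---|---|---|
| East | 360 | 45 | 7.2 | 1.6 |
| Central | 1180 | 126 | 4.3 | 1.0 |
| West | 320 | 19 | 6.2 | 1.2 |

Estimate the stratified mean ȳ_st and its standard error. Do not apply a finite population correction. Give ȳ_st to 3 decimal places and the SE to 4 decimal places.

ȳ_st ≈ 5.188, SE ≈ 0.0870

ȳ_st = Σ W_h ȳ_h = (360·7.2 + 1180·4.3 + 320·6.2)/1860 = 5.18817
V̂(ȳ_st) = Σ W_h² s_h²/n_h, with W_h = N_h/N and N = 1860:
  stratum East: (360/1860)²·1.6²/45 = 0.00213111
  stratum Central: (1180/1860)²·1.0²/126 = 0.00319424
  stratum West: (320/1860)²·1.2²/19 = 0.00224328
V̂(ȳ_st) = 0.00756863
SE(ȳ_st) = √0.00756863 = 0.0869979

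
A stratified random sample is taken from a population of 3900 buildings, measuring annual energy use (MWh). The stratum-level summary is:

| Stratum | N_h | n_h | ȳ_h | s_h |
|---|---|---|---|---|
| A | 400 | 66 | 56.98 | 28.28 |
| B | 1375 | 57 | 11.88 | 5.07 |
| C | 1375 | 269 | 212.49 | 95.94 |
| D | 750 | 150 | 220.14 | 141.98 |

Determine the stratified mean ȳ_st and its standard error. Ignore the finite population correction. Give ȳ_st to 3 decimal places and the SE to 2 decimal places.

ȳ_st ≈ 127.284, SE ≈ 3.07

ȳ_st = Σ W_h ȳ_h = (400·56.98 + 1375·11.88 + 1375·212.49 + 750·220.14)/3900 = 127.28353
V̂(ȳ_st) = Σ W_h² s_h²/n_h, with W_h = N_h/N and N = 3900:
  stratum A: (400/3900)²·28.28²/66 = 0.127469
  stratum B: (1375/3900)²·5.07²/57 = 0.0560554
  stratum C: (1375/3900)²·95.94²/269 = 4.25327
  stratum D: (750/3900)²·141.98²/150 = 4.97
V̂(ȳ_st) = 9.4068
SE(ȳ_st) = √9.4068 = 3.06705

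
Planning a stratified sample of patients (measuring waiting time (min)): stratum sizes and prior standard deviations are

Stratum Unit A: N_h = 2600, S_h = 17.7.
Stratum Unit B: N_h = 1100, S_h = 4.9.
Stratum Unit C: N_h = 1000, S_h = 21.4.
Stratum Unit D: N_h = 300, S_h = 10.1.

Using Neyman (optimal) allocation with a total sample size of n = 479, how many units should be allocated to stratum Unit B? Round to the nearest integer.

34

Neyman allocation: n_h = n · N_h S_h / Σ N_i S_i, with n = 479.
  stratum Unit A: N_h·S_h = 2600·17.7 = 46020.00
  stratum Unit B: N_h·S_h = 1100·4.9 = 5390.00
  stratum Unit C: N_h·S_h = 1000·21.4 = 21400.00
  stratum Unit D: N_h·S_h = 300·10.1 = 3030.00
Σ N_h S_h = 75840.00
n for stratum Unit B = 479·5390.00/75840.00 = 34.043 → 34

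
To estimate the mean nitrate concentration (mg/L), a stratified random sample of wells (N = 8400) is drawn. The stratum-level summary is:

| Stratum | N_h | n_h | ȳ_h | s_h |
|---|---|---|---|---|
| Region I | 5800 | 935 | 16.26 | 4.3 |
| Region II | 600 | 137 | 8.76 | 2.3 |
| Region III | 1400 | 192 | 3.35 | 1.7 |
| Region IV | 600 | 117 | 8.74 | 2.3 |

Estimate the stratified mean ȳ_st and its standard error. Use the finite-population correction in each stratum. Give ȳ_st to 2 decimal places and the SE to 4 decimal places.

ȳ_st = Σ W_h ȳ_h = (5800·16.26 + 600·8.76 + 1400·3.35 + 600·8.74)/8400 = 13.03548
V̂(ȳ_st) = Σ W_h² (1 − n_h/N_h) s_h²/n_h, with W_h = N_h/N and N = 8400:
  stratum Region I: (5800/8400)²·(1 − 935/5800)·4.3²/935 = 0.0079082
  stratum Region II: (600/8400)²·(1 − 137/600)·2.3²/137 = 0.000152023
  stratum Region III: (1400/8400)²·(1 − 192/1400)·1.7²/192 = 0.000360772
  stratum Region IV: (600/8400)²·(1 − 117/600)·2.3²/117 = 0.000185699
V̂(ȳ_st) = 0.00860669
SE(ȳ_st) = √0.00860669 = 0.0927723

ȳ_st ≈ 13.04, SE ≈ 0.0928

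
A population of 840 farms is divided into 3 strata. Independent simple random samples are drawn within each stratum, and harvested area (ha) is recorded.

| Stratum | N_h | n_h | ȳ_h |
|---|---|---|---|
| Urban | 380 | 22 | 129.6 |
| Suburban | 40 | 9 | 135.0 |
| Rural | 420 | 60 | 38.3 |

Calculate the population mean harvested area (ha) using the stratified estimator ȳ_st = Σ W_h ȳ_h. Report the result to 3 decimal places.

N = Σ N_h = 840. Stratum weights W_h = N_h/N.
ȳ_st = (380·129.6 + 40·135.0 + 420·38.3) / 840 = 84.20714

ȳ_st ≈ 84.207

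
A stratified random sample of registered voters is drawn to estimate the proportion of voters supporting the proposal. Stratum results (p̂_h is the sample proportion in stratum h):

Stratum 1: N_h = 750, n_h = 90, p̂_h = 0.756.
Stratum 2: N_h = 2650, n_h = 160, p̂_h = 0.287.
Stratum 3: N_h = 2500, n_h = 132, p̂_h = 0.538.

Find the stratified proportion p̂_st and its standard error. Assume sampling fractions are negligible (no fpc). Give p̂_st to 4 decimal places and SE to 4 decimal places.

p̂_st ≈ 0.4530, SE ≈ 0.0252

N = 5900; stratum weights W_h = N_h/N.
p̂_st = Σ W_h p̂_h = (750·0.756 + 2650·0.287 + 2500·0.538)/5900 = 0.45297
V̂(p̂_st) = Σ W_h² p̂_h(1−p̂_h)/(n_h−1):
  stratum 1: (750/5900)²·0.756·0.244/89 = 3.34919e-05
  stratum 2: (2650/5900)²·0.287·0.713/159 = 0.000259634
  stratum 3: (2500/5900)²·0.538·0.462/131 = 0.000340666
V̂(p̂_st) = 0.000633792; SE = √V̂ = 0.0251752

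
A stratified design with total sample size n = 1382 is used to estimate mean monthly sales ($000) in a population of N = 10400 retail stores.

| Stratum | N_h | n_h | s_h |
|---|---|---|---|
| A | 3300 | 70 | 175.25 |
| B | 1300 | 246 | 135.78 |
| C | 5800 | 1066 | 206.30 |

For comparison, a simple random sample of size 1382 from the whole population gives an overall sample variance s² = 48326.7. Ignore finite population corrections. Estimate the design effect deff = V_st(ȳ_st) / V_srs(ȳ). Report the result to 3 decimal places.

V̂(ȳ_st) = Σ W_h² s_h²/n_h, with W_h = N_h/N and N = 10400:
  stratum A: (3300/10400)²·175.25²/70 = 44.1753
  stratum B: (1300/10400)²·135.78²/246 = 1.171
  stratum C: (5800/10400)²·206.30²/1066 = 12.4174
V_st = 57.7637
V_srs = s²/n = 48326.7/1382 = 34.9687
deff = V_st / V_srs = 57.7637/34.9687 = 1.6519

deff ≈ 1.652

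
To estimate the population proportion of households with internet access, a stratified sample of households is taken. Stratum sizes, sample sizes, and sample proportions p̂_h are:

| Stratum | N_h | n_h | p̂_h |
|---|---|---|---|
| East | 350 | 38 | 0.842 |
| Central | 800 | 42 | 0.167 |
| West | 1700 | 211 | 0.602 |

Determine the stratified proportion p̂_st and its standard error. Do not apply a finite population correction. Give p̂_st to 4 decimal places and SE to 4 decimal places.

p̂_st ≈ 0.5094, SE ≈ 0.0270

N = 2850; stratum weights W_h = N_h/N.
p̂_st = Σ W_h p̂_h = (350·0.842 + 800·0.167 + 1700·0.602)/2850 = 0.50937
V̂(p̂_st) = Σ W_h² p̂_h(1−p̂_h)/(n_h−1):
  stratum East: (350/2850)²·0.842·0.158/37 = 5.42268e-05
  stratum Central: (800/2850)²·0.167·0.833/41 = 0.000267342
  stratum West: (1700/2850)²·0.602·0.398/210 = 0.000405946
V̂(p̂_st) = 0.000727515; SE = √V̂ = 0.0269725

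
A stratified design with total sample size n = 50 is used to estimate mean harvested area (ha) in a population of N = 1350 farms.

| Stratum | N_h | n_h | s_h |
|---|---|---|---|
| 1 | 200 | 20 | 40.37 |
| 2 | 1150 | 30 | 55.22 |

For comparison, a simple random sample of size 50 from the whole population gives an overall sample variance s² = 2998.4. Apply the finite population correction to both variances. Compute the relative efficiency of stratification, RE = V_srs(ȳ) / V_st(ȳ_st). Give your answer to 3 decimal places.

RE ≈ 0.786

V̂(ȳ_st) = Σ W_h² (1 − n_h/N_h) s_h²/n_h, with W_h = N_h/N and N = 1350:
  stratum 1: (200/1350)²·(1 − 20/200)·40.37²/20 = 1.60962
  stratum 2: (1150/1350)²·(1 − 30/1150)·55.22²/30 = 71.8323
V_st = 73.4419
V_srs = (1 − 50/1350)·2998.4/50 = 57.747
Relative efficiency = V_srs / V_st = 57.747/73.4419 = 0.7863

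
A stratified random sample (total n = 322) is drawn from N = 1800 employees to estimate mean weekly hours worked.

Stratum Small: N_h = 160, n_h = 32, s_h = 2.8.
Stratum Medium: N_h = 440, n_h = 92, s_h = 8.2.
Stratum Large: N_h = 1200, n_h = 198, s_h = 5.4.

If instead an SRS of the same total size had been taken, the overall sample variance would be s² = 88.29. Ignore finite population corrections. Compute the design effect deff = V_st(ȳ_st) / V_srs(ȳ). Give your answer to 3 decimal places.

deff ≈ 0.405

V̂(ȳ_st) = Σ W_h² s_h²/n_h, with W_h = N_h/N and N = 1800:
  stratum Small: (160/1800)²·2.8²/32 = 0.0019358
  stratum Medium: (440/1800)²·8.2²/92 = 0.0436717
  stratum Large: (1200/1800)²·5.4²/198 = 0.0654545
V_st = 0.111062
V_srs = s²/n = 88.29/322 = 0.274193
deff = V_st / V_srs = 0.111062/0.274193 = 0.4051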